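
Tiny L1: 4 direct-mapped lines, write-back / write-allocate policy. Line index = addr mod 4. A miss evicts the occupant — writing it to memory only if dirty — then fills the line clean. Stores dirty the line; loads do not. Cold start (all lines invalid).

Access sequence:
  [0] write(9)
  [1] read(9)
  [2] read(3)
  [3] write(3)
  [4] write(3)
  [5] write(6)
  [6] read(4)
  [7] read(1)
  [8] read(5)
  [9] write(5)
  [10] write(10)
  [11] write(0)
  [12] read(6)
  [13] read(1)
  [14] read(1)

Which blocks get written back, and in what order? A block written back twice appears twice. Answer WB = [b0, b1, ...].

  0 | W B9 → L1 miss [D]
  1 | R B9 → L1 hit [D]
  2 | R B3 → L3 miss [-]
  3 | W B3 → L3 hit [D]
  4 | W B3 → L3 hit [D]
  5 | W B6 → L2 miss [D]
  6 | R B4 → L0 miss [-]
  7 | R B1 → L1 miss wb→B9 [-]
  8 | R B5 → L1 miss [-]
  9 | W B5 → L1 hit [D]
  10 | W B10 → L2 miss wb→B6 [D]
  11 | W B0 → L0 miss [D]
  12 | R B6 → L2 miss wb→B10 [-]
  13 | R B1 → L1 miss wb→B5 [-]
  14 | R B1 → L1 hit [-]

WB = [9, 6, 10, 5]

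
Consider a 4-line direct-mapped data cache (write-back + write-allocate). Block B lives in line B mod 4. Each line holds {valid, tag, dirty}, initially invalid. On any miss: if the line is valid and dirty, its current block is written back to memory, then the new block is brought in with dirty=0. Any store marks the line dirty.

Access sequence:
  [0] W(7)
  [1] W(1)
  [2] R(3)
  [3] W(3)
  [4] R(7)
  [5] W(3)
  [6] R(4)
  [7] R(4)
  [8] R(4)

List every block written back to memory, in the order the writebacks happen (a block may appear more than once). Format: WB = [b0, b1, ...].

WB = [7, 3]

  0 | W B7 → L3 miss [D]
  1 | W B1 → L1 miss [D]
  2 | R B3 → L3 miss wb→B7 [-]
  3 | W B3 → L3 hit [D]
  4 | R B7 → L3 miss wb→B3 [-]
  5 | W B3 → L3 miss [D]
  6 | R B4 → L0 miss [-]
  7 | R B4 → L0 hit [-]
  8 | R B4 → L0 hit [-]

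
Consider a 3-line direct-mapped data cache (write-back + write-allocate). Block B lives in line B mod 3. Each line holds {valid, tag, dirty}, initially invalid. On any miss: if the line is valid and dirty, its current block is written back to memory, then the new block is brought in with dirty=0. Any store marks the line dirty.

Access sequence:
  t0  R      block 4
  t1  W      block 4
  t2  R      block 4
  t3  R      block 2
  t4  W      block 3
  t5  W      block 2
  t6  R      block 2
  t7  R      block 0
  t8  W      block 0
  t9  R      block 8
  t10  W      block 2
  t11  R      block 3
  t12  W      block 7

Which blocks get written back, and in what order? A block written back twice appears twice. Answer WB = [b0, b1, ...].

0: R B4 -> L1 miss  d=-]
1: W B4 -> L1 hit  d=D]
2: R B4 -> L1 hit  d=D]
3: R B2 -> L2 miss  d=-]
4: W B3 -> L0 miss  d=D]
5: W B2 -> L2 hit  d=D]
6: R B2 -> L2 hit  d=D]
7: R B0 -> L0 miss wb->B3  d=-]
8: W B0 -> L0 hit  d=D]
9: R B8 -> L2 miss wb->B2  d=-]
10: W B2 -> L2 miss  d=D]
11: R B3 -> L0 miss wb->B0  d=-]
12: W B7 -> L1 miss wb->B4  d=D]

WB = [3, 2, 0, 4]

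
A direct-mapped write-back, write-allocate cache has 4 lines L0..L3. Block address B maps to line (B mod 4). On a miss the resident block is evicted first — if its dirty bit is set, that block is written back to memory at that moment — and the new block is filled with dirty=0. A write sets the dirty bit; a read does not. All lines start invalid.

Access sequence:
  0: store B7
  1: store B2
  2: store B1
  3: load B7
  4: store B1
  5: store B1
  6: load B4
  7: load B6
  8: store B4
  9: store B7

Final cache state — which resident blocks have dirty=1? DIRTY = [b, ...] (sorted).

DIRTY = [1, 4, 7]

  0 | W B7 → L3 miss [D]
  1 | W B2 → L2 miss [D]
  2 | W B1 → L1 miss [D]
  3 | R B7 → L3 hit [D]
  4 | W B1 → L1 hit [D]
  5 | W B1 → L1 hit [D]
  6 | R B4 → L0 miss [-]
  7 | R B6 → L2 miss wb→B2 [-]
  8 | W B4 → L0 hit [D]
  9 | W B7 → L3 hit [D]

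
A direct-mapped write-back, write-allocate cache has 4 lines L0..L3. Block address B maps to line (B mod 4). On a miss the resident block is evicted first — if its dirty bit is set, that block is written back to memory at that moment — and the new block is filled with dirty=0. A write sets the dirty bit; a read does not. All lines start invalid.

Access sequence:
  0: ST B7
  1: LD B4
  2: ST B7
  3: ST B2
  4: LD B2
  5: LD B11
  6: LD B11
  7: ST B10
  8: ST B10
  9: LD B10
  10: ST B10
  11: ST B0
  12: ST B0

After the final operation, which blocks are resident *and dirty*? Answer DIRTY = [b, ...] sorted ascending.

0: W B7 -> L3 miss  d=D]
1: R B4 -> L0 miss  d=-]
2: W B7 -> L3 hit  d=D]
3: W B2 -> L2 miss  d=D]
4: R B2 -> L2 hit  d=D]
5: R B11 -> L3 miss wb->B7  d=-]
6: R B11 -> L3 hit  d=-]
7: W B10 -> L2 miss wb->B2  d=D]
8: W B10 -> L2 hit  d=D]
9: R B10 -> L2 hit  d=D]
10: W B10 -> L2 hit  d=D]
11: W B0 -> L0 miss  d=D]
12: W B0 -> L0 hit  d=D]

DIRTY = [0, 10]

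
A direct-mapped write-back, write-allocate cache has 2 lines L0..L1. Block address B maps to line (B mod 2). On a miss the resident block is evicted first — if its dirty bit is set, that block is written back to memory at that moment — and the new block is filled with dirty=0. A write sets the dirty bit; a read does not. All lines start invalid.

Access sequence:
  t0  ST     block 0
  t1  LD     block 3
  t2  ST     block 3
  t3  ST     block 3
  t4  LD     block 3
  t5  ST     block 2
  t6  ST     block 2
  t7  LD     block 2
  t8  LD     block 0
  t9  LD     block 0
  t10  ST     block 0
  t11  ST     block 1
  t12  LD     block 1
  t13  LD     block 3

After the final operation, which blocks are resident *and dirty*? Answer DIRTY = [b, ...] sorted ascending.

DIRTY = [0]

0: W B0 → L0 miss [D]
1: R B3 → L1 miss [-]
2: W B3 → L1 hit [D]
3: W B3 → L1 hit [D]
4: R B3 → L1 hit [D]
5: W B2 → L0 miss wb→B0 [D]
6: W B2 → L0 hit [D]
7: R B2 → L0 hit [D]
8: R B0 → L0 miss wb→B2 [-]
9: R B0 → L0 hit [-]
10: W B0 → L0 hit [D]
11: W B1 → L1 miss wb→B3 [D]
12: R B1 → L1 hit [D]
13: R B3 → L1 miss wb→B1 [-]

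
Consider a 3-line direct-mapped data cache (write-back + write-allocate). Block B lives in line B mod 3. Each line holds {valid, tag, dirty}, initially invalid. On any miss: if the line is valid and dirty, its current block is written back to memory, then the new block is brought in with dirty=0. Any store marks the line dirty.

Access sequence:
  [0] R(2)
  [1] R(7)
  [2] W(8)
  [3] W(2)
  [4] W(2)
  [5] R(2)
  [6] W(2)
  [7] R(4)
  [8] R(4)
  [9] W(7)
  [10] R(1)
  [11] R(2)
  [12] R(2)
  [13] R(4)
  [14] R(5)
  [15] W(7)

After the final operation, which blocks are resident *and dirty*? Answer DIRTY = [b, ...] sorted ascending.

DIRTY = [7]

0: R B2 → L2 miss [-]
1: R B7 → L1 miss [-]
2: W B8 → L2 miss [D]
3: W B2 → L2 miss wb→B8 [D]
4: W B2 → L2 hit [D]
5: R B2 → L2 hit [D]
6: W B2 → L2 hit [D]
7: R B4 → L1 miss [-]
8: R B4 → L1 hit [-]
9: W B7 → L1 miss [D]
10: R B1 → L1 miss wb→B7 [-]
11: R B2 → L2 hit [D]
12: R B2 → L2 hit [D]
13: R B4 → L1 miss [-]
14: R B5 → L2 miss wb→B2 [-]
15: W B7 → L1 miss [D]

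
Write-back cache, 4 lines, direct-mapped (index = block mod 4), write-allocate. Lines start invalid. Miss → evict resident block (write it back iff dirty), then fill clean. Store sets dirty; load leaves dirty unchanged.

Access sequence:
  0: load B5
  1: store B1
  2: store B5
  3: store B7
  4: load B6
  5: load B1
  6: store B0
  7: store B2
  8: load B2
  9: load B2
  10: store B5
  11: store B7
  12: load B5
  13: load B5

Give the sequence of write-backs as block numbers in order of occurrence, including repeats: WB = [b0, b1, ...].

WB = [1, 5]

  0 | R B5 → L1 miss [-]
  1 | W B1 → L1 miss [D]
  2 | W B5 → L1 miss wb→B1 [D]
  3 | W B7 → L3 miss [D]
  4 | R B6 → L2 miss [-]
  5 | R B1 → L1 miss wb→B5 [-]
  6 | W B0 → L0 miss [D]
  7 | W B2 → L2 miss [D]
  8 | R B2 → L2 hit [D]
  9 | R B2 → L2 hit [D]
  10 | W B5 → L1 miss [D]
  11 | W B7 → L3 hit [D]
  12 | R B5 → L1 hit [D]
  13 | R B5 → L1 hit [D]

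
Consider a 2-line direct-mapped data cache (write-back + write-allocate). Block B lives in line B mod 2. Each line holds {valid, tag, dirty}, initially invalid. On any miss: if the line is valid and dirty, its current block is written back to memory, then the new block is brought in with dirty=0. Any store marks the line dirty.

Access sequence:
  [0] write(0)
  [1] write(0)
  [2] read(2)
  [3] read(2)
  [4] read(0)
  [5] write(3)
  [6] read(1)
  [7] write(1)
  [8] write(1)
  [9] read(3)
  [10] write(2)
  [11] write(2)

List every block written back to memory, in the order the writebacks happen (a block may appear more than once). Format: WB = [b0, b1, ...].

  0 | W B0 → L0 miss [D]
  1 | W B0 → L0 hit [D]
  2 | R B2 → L0 miss wb→B0 [-]
  3 | R B2 → L0 hit [-]
  4 | R B0 → L0 miss [-]
  5 | W B3 → L1 miss [D]
  6 | R B1 → L1 miss wb→B3 [-]
  7 | W B1 → L1 hit [D]
  8 | W B1 → L1 hit [D]
  9 | R B3 → L1 miss wb→B1 [-]
  10 | W B2 → L0 miss [D]
  11 | W B2 → L0 hit [D]

WB = [0, 3, 1]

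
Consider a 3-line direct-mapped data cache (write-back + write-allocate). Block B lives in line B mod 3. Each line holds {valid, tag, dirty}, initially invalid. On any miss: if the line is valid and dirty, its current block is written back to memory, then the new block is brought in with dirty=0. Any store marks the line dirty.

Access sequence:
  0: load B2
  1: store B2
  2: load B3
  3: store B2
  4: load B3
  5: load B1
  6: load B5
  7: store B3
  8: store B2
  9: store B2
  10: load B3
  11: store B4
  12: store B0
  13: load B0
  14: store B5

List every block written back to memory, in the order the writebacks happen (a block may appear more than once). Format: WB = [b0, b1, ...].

  0 | R B2 → L2 miss [-]
  1 | W B2 → L2 hit [D]
  2 | R B3 → L0 miss [-]
  3 | W B2 → L2 hit [D]
  4 | R B3 → L0 hit [-]
  5 | R B1 → L1 miss [-]
  6 | R B5 → L2 miss wb→B2 [-]
  7 | W B3 → L0 hit [D]
  8 | W B2 → L2 miss [D]
  9 | W B2 → L2 hit [D]
  10 | R B3 → L0 hit [D]
  11 | W B4 → L1 miss [D]
  12 | W B0 → L0 miss wb→B3 [D]
  13 | R B0 → L0 hit [D]
  14 | W B5 → L2 miss wb→B2 [D]

WB = [2, 3, 2]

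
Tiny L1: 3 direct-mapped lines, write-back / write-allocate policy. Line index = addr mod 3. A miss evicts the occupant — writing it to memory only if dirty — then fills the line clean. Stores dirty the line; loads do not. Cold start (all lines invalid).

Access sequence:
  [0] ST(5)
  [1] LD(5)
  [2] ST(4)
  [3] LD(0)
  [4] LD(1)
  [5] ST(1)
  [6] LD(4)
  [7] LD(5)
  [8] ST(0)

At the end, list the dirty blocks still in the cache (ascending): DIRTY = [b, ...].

DIRTY = [0, 5]

0: W B5 → L2 miss [D]
1: R B5 → L2 hit [D]
2: W B4 → L1 miss [D]
3: R B0 → L0 miss [-]
4: R B1 → L1 miss wb→B4 [-]
5: W B1 → L1 hit [D]
6: R B4 → L1 miss wb→B1 [-]
7: R B5 → L2 hit [D]
8: W B0 → L0 hit [D]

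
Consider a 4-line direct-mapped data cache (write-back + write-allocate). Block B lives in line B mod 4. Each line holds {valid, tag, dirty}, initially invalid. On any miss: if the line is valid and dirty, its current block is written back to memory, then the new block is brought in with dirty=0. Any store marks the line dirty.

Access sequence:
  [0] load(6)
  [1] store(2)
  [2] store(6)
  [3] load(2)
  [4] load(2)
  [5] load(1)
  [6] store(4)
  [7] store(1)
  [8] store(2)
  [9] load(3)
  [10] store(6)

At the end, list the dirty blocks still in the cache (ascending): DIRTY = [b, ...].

0: R B6 -> L2 miss  d=-]
1: W B2 -> L2 miss  d=D]
2: W B6 -> L2 miss wb->B2  d=D]
3: R B2 -> L2 miss wb->B6  d=-]
4: R B2 -> L2 hit  d=-]
5: R B1 -> L1 miss  d=-]
6: W B4 -> L0 miss  d=D]
7: W B1 -> L1 hit  d=D]
8: W B2 -> L2 hit  d=D]
9: R B3 -> L3 miss  d=-]
10: W B6 -> L2 miss wb->B2  d=D]

DIRTY = [1, 4, 6]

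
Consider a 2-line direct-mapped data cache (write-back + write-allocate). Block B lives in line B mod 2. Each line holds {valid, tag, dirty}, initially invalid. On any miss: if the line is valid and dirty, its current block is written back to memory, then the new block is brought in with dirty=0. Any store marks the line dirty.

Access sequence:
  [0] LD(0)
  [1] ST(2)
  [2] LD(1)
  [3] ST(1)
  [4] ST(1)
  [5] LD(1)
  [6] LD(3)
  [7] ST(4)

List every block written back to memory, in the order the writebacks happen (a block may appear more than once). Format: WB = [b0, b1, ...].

WB = [1, 2]

0: R B0 → L0 miss [-]
1: W B2 → L0 miss [D]
2: R B1 → L1 miss [-]
3: W B1 → L1 hit [D]
4: W B1 → L1 hit [D]
5: R B1 → L1 hit [D]
6: R B3 → L1 miss wb→B1 [-]
7: W B4 → L0 miss wb→B2 [D]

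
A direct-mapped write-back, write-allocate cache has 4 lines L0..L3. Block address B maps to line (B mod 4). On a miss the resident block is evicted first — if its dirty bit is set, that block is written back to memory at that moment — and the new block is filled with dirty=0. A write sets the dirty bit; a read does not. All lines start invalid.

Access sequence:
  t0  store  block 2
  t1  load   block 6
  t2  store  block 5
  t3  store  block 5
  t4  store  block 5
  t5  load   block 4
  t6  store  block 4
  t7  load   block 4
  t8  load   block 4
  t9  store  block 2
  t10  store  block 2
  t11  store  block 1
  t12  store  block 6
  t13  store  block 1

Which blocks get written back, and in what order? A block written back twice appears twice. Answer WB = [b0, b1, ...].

0: W B2 → L2 miss [D]
1: R B6 → L2 miss wb→B2 [-]
2: W B5 → L1 miss [D]
3: W B5 → L1 hit [D]
4: W B5 → L1 hit [D]
5: R B4 → L0 miss [-]
6: W B4 → L0 hit [D]
7: R B4 → L0 hit [D]
8: R B4 → L0 hit [D]
9: W B2 → L2 miss [D]
10: W B2 → L2 hit [D]
11: W B1 → L1 miss wb→B5 [D]
12: W B6 → L2 miss wb→B2 [D]
13: W B1 → L1 hit [D]

WB = [2, 5, 2]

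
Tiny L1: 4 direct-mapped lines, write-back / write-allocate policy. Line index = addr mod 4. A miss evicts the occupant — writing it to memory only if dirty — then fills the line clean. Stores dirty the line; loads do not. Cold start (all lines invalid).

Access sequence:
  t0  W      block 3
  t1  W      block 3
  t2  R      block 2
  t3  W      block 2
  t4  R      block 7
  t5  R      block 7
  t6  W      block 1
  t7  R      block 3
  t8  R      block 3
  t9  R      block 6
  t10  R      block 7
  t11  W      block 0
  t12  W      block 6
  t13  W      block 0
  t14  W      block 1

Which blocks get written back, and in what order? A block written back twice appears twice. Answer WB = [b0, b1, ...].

WB = [3, 2]

  0 | W B3 → L3 miss [D]
  1 | W B3 → L3 hit [D]
  2 | R B2 → L2 miss [-]
  3 | W B2 → L2 hit [D]
  4 | R B7 → L3 miss wb→B3 [-]
  5 | R B7 → L3 hit [-]
  6 | W B1 → L1 miss [D]
  7 | R B3 → L3 miss [-]
  8 | R B3 → L3 hit [-]
  9 | R B6 → L2 miss wb→B2 [-]
  10 | R B7 → L3 miss [-]
  11 | W B0 → L0 miss [D]
  12 | W B6 → L2 hit [D]
  13 | W B0 → L0 hit [D]
  14 | W B1 → L1 hit [D]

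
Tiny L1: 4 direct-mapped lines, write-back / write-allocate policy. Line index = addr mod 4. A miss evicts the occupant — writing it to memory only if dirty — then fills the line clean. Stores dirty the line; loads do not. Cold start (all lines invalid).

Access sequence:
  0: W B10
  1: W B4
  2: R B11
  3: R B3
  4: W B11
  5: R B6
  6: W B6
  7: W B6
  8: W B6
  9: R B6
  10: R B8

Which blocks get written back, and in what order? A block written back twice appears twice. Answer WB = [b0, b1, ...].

0: W B10 -> L2 miss  d=D]
1: W B4 -> L0 miss  d=D]
2: R B11 -> L3 miss  d=-]
3: R B3 -> L3 miss  d=-]
4: W B11 -> L3 miss  d=D]
5: R B6 -> L2 miss wb->B10  d=-]
6: W B6 -> L2 hit  d=D]
7: W B6 -> L2 hit  d=D]
8: W B6 -> L2 hit  d=D]
9: R B6 -> L2 hit  d=D]
10: R B8 -> L0 miss wb->B4  d=-]

WB = [10, 4]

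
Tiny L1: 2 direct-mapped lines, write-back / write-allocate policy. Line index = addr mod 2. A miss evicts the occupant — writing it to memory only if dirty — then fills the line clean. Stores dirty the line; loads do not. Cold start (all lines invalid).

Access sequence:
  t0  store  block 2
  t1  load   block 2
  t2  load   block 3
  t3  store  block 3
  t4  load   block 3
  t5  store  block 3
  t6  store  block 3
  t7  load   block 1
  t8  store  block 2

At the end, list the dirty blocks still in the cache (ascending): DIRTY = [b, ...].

DIRTY = [2]

0: W B2 -> L0 miss  d=D]
1: R B2 -> L0 hit  d=D]
2: R B3 -> L1 miss  d=-]
3: W B3 -> L1 hit  d=D]
4: R B3 -> L1 hit  d=D]
5: W B3 -> L1 hit  d=D]
6: W B3 -> L1 hit  d=D]
7: R B1 -> L1 miss wb->B3  d=-]
8: W B2 -> L0 hit  d=D]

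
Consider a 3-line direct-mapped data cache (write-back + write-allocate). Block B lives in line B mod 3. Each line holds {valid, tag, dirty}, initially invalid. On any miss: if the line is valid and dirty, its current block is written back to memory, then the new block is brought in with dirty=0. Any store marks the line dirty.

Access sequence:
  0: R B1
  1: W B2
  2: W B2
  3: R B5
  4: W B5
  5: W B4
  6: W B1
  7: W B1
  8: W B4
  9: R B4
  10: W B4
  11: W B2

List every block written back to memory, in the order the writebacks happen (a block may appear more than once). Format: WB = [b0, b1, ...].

WB = [2, 4, 1, 5]

  0 | R B1 → L1 miss [-]
  1 | W B2 → L2 miss [D]
  2 | W B2 → L2 hit [D]
  3 | R B5 → L2 miss wb→B2 [-]
  4 | W B5 → L2 hit [D]
  5 | W B4 → L1 miss [D]
  6 | W B1 → L1 miss wb→B4 [D]
  7 | W B1 → L1 hit [D]
  8 | W B4 → L1 miss wb→B1 [D]
  9 | R B4 → L1 hit [D]
  10 | W B4 → L1 hit [D]
  11 | W B2 → L2 miss wb→B5 [D]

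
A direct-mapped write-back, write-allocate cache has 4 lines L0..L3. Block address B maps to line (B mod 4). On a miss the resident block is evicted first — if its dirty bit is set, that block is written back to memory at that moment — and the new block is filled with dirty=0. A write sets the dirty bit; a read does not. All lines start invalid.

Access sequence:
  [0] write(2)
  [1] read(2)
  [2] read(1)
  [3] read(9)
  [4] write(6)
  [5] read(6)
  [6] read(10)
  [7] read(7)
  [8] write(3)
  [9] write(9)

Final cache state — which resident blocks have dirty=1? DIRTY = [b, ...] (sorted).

DIRTY = [3, 9]

0: W B2 -> L2 miss  d=D]
1: R B2 -> L2 hit  d=D]
2: R B1 -> L1 miss  d=-]
3: R B9 -> L1 miss  d=-]
4: W B6 -> L2 miss wb->B2  d=D]
5: R B6 -> L2 hit  d=D]
6: R B10 -> L2 miss wb->B6  d=-]
7: R B7 -> L3 miss  d=-]
8: W B3 -> L3 miss  d=D]
9: W B9 -> L1 hit  d=D]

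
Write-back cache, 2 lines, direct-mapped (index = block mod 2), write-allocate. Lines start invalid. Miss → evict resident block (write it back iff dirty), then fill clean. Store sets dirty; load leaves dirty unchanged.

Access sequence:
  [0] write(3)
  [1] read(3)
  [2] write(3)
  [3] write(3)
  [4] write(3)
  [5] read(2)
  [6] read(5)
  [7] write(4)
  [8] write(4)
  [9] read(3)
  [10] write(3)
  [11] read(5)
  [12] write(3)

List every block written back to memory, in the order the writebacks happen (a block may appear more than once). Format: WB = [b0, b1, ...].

WB = [3, 3]

0: W B3 -> L1 miss  d=D]
1: R B3 -> L1 hit  d=D]
2: W B3 -> L1 hit  d=D]
3: W B3 -> L1 hit  d=D]
4: W B3 -> L1 hit  d=D]
5: R B2 -> L0 miss  d=-]
6: R B5 -> L1 miss wb->B3  d=-]
7: W B4 -> L0 miss  d=D]
8: W B4 -> L0 hit  d=D]
9: R B3 -> L1 miss  d=-]
10: W B3 -> L1 hit  d=D]
11: R B5 -> L1 miss wb->B3  d=-]
12: W B3 -> L1 miss  d=D]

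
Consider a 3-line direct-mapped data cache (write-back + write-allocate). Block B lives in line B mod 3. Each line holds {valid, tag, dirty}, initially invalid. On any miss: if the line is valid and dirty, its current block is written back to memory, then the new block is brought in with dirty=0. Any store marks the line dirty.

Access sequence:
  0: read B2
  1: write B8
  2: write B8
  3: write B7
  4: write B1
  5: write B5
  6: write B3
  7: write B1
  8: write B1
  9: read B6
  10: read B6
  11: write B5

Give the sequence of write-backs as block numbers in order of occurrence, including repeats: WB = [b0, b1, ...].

0: R B2 → L2 miss [-]
1: W B8 → L2 miss [D]
2: W B8 → L2 hit [D]
3: W B7 → L1 miss [D]
4: W B1 → L1 miss wb→B7 [D]
5: W B5 → L2 miss wb→B8 [D]
6: W B3 → L0 miss [D]
7: W B1 → L1 hit [D]
8: W B1 → L1 hit [D]
9: R B6 → L0 miss wb→B3 [-]
10: R B6 → L0 hit [-]
11: W B5 → L2 hit [D]

WB = [7, 8, 3]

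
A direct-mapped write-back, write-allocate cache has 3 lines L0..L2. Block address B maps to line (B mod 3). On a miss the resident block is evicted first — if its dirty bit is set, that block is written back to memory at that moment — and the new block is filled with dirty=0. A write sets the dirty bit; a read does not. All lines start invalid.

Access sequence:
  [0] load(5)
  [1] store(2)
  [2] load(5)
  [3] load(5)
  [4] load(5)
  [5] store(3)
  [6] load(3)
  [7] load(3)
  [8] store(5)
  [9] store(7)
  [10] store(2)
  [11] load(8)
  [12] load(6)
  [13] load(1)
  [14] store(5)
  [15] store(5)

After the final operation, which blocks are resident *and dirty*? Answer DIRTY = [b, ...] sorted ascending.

DIRTY = [5]

  0 | R B5 → L2 miss [-]
  1 | W B2 → L2 miss [D]
  2 | R B5 → L2 miss wb→B2 [-]
  3 | R B5 → L2 hit [-]
  4 | R B5 → L2 hit [-]
  5 | W B3 → L0 miss [D]
  6 | R B3 → L0 hit [D]
  7 | R B3 → L0 hit [D]
  8 | W B5 → L2 hit [D]
  9 | W B7 → L1 miss [D]
  10 | W B2 → L2 miss wb→B5 [D]
  11 | R B8 → L2 miss wb→B2 [-]
  12 | R B6 → L0 miss wb→B3 [-]
  13 | R B1 → L1 miss wb→B7 [-]
  14 | W B5 → L2 miss [D]
  15 | W B5 → L2 hit [D]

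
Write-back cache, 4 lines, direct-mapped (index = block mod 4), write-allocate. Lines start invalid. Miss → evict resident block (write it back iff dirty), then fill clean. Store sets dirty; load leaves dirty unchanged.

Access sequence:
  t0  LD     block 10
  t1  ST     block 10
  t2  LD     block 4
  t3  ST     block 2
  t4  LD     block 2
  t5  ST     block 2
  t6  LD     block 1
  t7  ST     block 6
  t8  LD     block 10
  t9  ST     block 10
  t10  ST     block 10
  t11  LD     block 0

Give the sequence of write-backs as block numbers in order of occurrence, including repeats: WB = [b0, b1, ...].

0: R B10 → L2 miss [-]
1: W B10 → L2 hit [D]
2: R B4 → L0 miss [-]
3: W B2 → L2 miss wb→B10 [D]
4: R B2 → L2 hit [D]
5: W B2 → L2 hit [D]
6: R B1 → L1 miss [-]
7: W B6 → L2 miss wb→B2 [D]
8: R B10 → L2 miss wb→B6 [-]
9: W B10 → L2 hit [D]
10: W B10 → L2 hit [D]
11: R B0 → L0 miss [-]

WB = [10, 2, 6]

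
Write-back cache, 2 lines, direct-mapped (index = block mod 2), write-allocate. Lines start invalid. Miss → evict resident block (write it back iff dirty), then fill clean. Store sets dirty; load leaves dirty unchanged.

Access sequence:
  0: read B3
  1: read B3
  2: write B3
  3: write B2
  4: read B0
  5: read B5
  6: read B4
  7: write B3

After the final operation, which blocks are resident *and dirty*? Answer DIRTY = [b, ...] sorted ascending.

0: R B3 → L1 miss [-]
1: R B3 → L1 hit [-]
2: W B3 → L1 hit [D]
3: W B2 → L0 miss [D]
4: R B0 → L0 miss wb→B2 [-]
5: R B5 → L1 miss wb→B3 [-]
6: R B4 → L0 miss [-]
7: W B3 → L1 miss [D]

DIRTY = [3]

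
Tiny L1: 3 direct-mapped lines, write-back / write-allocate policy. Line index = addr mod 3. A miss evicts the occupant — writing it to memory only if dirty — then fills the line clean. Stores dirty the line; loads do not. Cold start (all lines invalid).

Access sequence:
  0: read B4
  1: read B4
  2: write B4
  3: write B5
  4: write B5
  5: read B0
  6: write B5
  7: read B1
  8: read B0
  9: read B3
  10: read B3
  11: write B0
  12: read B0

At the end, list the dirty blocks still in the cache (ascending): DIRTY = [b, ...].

0: R B4 -> L1 miss  d=-]
1: R B4 -> L1 hit  d=-]
2: W B4 -> L1 hit  d=D]
3: W B5 -> L2 miss  d=D]
4: W B5 -> L2 hit  d=D]
5: R B0 -> L0 miss  d=-]
6: W B5 -> L2 hit  d=D]
7: R B1 -> L1 miss wb->B4  d=-]
8: R B0 -> L0 hit  d=-]
9: R B3 -> L0 miss  d=-]
10: R B3 -> L0 hit  d=-]
11: W B0 -> L0 miss  d=D]
12: R B0 -> L0 hit  d=D]

DIRTY = [0, 5]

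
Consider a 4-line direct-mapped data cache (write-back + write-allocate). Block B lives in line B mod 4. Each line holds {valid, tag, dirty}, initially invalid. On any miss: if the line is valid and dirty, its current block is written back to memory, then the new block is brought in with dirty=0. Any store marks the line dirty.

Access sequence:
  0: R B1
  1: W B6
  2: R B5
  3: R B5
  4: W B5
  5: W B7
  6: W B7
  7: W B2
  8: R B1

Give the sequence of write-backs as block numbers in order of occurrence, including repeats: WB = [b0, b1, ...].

0: R B1 → L1 miss [-]
1: W B6 → L2 miss [D]
2: R B5 → L1 miss [-]
3: R B5 → L1 hit [-]
4: W B5 → L1 hit [D]
5: W B7 → L3 miss [D]
6: W B7 → L3 hit [D]
7: W B2 → L2 miss wb→B6 [D]
8: R B1 → L1 miss wb→B5 [-]

WB = [6, 5]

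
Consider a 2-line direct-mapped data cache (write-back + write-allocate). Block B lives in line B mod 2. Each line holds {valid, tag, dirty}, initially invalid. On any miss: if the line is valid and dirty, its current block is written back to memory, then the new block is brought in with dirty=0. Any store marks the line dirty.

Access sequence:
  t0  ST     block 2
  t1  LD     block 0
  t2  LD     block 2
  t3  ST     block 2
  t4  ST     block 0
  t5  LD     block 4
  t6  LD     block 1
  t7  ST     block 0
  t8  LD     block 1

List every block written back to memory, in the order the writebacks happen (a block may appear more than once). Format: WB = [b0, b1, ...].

  0 | W B2 → L0 miss [D]
  1 | R B0 → L0 miss wb→B2 [-]
  2 | R B2 → L0 miss [-]
  3 | W B2 → L0 hit [D]
  4 | W B0 → L0 miss wb→B2 [D]
  5 | R B4 → L0 miss wb→B0 [-]
  6 | R B1 → L1 miss [-]
  7 | W B0 → L0 miss [D]
  8 | R B1 → L1 hit [-]

WB = [2, 2, 0]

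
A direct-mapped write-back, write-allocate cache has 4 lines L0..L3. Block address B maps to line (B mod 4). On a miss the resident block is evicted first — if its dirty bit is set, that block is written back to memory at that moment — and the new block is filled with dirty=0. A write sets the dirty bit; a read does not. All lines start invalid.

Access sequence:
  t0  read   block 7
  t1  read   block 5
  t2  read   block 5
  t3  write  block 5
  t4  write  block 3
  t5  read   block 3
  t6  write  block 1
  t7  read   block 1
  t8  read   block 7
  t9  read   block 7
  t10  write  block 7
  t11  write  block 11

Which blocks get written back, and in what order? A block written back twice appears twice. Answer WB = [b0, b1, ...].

0: R B7 → L3 miss [-]
1: R B5 → L1 miss [-]
2: R B5 → L1 hit [-]
3: W B5 → L1 hit [D]
4: W B3 → L3 miss [D]
5: R B3 → L3 hit [D]
6: W B1 → L1 miss wb→B5 [D]
7: R B1 → L1 hit [D]
8: R B7 → L3 miss wb→B3 [-]
9: R B7 → L3 hit [-]
10: W B7 → L3 hit [D]
11: W B11 → L3 miss wb→B7 [D]

WB = [5, 3, 7]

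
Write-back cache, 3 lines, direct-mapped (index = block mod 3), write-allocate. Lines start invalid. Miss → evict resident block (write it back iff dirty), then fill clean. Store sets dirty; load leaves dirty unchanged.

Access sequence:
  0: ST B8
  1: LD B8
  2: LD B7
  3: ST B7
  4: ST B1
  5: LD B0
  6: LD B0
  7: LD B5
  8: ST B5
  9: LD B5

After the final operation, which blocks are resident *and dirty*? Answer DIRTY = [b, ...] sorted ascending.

DIRTY = [1, 5]

0: W B8 -> L2 miss  d=D]
1: R B8 -> L2 hit  d=D]
2: R B7 -> L1 miss  d=-]
3: W B7 -> L1 hit  d=D]
4: W B1 -> L1 miss wb->B7  d=D]
5: R B0 -> L0 miss  d=-]
6: R B0 -> L0 hit  d=-]
7: R B5 -> L2 miss wb->B8  d=-]
8: W B5 -> L2 hit  d=D]
9: R B5 -> L2 hit  d=D]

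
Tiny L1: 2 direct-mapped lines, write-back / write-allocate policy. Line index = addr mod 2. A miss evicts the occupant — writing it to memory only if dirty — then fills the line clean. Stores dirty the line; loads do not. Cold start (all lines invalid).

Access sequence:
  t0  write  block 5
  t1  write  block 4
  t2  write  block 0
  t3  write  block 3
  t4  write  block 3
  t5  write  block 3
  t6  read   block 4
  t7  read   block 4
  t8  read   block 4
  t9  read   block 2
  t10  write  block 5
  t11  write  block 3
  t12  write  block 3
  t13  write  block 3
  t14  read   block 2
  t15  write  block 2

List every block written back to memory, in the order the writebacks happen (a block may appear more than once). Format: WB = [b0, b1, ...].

  0 | W B5 → L1 miss [D]
  1 | W B4 → L0 miss [D]
  2 | W B0 → L0 miss wb→B4 [D]
  3 | W B3 → L1 miss wb→B5 [D]
  4 | W B3 → L1 hit [D]
  5 | W B3 → L1 hit [D]
  6 | R B4 → L0 miss wb→B0 [-]
  7 | R B4 → L0 hit [-]
  8 | R B4 → L0 hit [-]
  9 | R B2 → L0 miss [-]
  10 | W B5 → L1 miss wb→B3 [D]
  11 | W B3 → L1 miss wb→B5 [D]
  12 | W B3 → L1 hit [D]
  13 | W B3 → L1 hit [D]
  14 | R B2 → L0 hit [-]
  15 | W B2 → L0 hit [D]

WB = [4, 5, 0, 3, 5]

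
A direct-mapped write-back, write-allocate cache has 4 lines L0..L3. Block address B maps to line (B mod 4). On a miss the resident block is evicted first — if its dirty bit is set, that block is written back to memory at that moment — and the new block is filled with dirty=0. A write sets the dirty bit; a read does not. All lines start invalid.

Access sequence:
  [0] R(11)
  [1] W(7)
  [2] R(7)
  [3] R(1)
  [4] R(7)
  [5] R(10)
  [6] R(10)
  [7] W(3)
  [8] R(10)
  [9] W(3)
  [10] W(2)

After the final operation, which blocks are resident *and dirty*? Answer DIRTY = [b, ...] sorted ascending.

0: R B11 -> L3 miss  d=-]
1: W B7 -> L3 miss  d=D]
2: R B7 -> L3 hit  d=D]
3: R B1 -> L1 miss  d=-]
4: R B7 -> L3 hit  d=D]
5: R B10 -> L2 miss  d=-]
6: R B10 -> L2 hit  d=-]
7: W B3 -> L3 miss wb->B7  d=D]
8: R B10 -> L2 hit  d=-]
9: W B3 -> L3 hit  d=D]
10: W B2 -> L2 miss  d=D]

DIRTY = [2, 3]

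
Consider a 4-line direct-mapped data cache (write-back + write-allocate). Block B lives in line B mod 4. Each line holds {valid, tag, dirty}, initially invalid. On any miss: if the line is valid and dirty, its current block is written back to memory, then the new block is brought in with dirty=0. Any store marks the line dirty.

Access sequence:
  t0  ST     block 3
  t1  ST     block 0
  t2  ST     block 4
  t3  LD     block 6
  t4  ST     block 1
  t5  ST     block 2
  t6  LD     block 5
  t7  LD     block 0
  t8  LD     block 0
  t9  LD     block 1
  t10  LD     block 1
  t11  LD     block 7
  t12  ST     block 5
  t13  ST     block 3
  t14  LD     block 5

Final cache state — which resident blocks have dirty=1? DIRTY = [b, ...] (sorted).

0: W B3 → L3 miss [D]
1: W B0 → L0 miss [D]
2: W B4 → L0 miss wb→B0 [D]
3: R B6 → L2 miss [-]
4: W B1 → L1 miss [D]
5: W B2 → L2 miss [D]
6: R B5 → L1 miss wb→B1 [-]
7: R B0 → L0 miss wb→B4 [-]
8: R B0 → L0 hit [-]
9: R B1 → L1 miss [-]
10: R B1 → L1 hit [-]
11: R B7 → L3 miss wb→B3 [-]
12: W B5 → L1 miss [D]
13: W B3 → L3 miss [D]
14: R B5 → L1 hit [D]

DIRTY = [2, 3, 5]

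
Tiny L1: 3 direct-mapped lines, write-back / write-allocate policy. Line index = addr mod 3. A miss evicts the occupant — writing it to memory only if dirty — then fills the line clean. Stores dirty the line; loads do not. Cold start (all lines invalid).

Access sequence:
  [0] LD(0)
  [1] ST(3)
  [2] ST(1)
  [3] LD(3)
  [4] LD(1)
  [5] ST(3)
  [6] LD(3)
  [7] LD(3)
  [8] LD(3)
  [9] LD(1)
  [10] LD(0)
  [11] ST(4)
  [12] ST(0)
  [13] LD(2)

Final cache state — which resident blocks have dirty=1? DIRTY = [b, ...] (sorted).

0: R B0 -> L0 miss  d=-]
1: W B3 -> L0 miss  d=D]
2: W B1 -> L1 miss  d=D]
3: R B3 -> L0 hit  d=D]
4: R B1 -> L1 hit  d=D]
5: W B3 -> L0 hit  d=D]
6: R B3 -> L0 hit  d=D]
7: R B3 -> L0 hit  d=D]
8: R B3 -> L0 hit  d=D]
9: R B1 -> L1 hit  d=D]
10: R B0 -> L0 miss wb->B3  d=-]
11: W B4 -> L1 miss wb->B1  d=D]
12: W B0 -> L0 hit  d=D]
13: R B2 -> L2 miss  d=-]

DIRTY = [0, 4]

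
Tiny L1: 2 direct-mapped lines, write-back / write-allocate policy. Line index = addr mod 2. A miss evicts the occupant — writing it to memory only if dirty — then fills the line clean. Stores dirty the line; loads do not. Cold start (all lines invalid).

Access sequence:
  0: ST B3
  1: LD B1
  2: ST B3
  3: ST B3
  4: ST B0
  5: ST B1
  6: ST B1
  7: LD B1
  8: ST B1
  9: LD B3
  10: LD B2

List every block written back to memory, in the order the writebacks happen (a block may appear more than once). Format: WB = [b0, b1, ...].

WB = [3, 3, 1, 0]

0: W B3 -> L1 miss  d=D]
1: R B1 -> L1 miss wb->B3  d=-]
2: W B3 -> L1 miss  d=D]
3: W B3 -> L1 hit  d=D]
4: W B0 -> L0 miss  d=D]
5: W B1 -> L1 miss wb->B3  d=D]
6: W B1 -> L1 hit  d=D]
7: R B1 -> L1 hit  d=D]
8: W B1 -> L1 hit  d=D]
9: R B3 -> L1 miss wb->B1  d=-]
10: R B2 -> L0 miss wb->B0  d=-]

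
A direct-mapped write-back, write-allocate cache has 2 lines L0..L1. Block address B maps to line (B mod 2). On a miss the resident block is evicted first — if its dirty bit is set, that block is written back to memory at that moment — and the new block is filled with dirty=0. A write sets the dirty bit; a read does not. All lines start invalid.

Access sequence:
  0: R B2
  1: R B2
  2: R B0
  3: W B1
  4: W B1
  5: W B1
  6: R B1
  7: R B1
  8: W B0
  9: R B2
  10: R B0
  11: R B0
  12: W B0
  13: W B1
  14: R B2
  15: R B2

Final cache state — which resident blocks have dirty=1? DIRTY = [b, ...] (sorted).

DIRTY = [1]

0: R B2 → L0 miss [-]
1: R B2 → L0 hit [-]
2: R B0 → L0 miss [-]
3: W B1 → L1 miss [D]
4: W B1 → L1 hit [D]
5: W B1 → L1 hit [D]
6: R B1 → L1 hit [D]
7: R B1 → L1 hit [D]
8: W B0 → L0 hit [D]
9: R B2 → L0 miss wb→B0 [-]
10: R B0 → L0 miss [-]
11: R B0 → L0 hit [-]
12: W B0 → L0 hit [D]
13: W B1 → L1 hit [D]
14: R B2 → L0 miss wb→B0 [-]
15: R B2 → L0 hit [-]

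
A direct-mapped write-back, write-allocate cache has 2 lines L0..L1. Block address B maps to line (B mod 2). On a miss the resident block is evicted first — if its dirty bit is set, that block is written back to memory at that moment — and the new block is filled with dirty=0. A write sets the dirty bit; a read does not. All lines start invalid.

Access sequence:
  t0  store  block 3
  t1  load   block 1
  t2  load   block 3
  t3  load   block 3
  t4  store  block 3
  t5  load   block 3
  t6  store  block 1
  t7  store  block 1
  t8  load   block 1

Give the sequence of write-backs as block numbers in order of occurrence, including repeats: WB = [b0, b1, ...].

WB = [3, 3]

  0 | W B3 → L1 miss [D]
  1 | R B1 → L1 miss wb→B3 [-]
  2 | R B3 → L1 miss [-]
  3 | R B3 → L1 hit [-]
  4 | W B3 → L1 hit [D]
  5 | R B3 → L1 hit [D]
  6 | W B1 → L1 miss wb→B3 [D]
  7 | W B1 → L1 hit [D]
  8 | R B1 → L1 hit [D]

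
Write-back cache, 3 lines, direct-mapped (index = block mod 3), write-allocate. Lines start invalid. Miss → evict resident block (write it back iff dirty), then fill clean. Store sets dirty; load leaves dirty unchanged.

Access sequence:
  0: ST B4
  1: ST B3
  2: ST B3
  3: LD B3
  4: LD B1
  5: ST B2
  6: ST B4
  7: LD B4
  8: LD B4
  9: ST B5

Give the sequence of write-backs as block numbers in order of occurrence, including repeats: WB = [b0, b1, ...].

WB = [4, 2]

0: W B4 -> L1 miss  d=D]
1: W B3 -> L0 miss  d=D]
2: W B3 -> L0 hit  d=D]
3: R B3 -> L0 hit  d=D]
4: R B1 -> L1 miss wb->B4  d=-]
5: W B2 -> L2 miss  d=D]
6: W B4 -> L1 miss  d=D]
7: R B4 -> L1 hit  d=D]
8: R B4 -> L1 hit  d=D]
9: W B5 -> L2 miss wb->B2  d=D]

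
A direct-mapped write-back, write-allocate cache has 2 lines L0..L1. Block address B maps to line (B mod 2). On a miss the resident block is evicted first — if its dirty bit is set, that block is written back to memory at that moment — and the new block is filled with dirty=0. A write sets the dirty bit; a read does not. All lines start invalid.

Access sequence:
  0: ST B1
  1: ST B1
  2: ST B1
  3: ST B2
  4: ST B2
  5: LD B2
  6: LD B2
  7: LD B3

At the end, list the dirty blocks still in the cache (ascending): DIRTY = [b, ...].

0: W B1 → L1 miss [D]
1: W B1 → L1 hit [D]
2: W B1 → L1 hit [D]
3: W B2 → L0 miss [D]
4: W B2 → L0 hit [D]
5: R B2 → L0 hit [D]
6: R B2 → L0 hit [D]
7: R B3 → L1 miss wb→B1 [-]

DIRTY = [2]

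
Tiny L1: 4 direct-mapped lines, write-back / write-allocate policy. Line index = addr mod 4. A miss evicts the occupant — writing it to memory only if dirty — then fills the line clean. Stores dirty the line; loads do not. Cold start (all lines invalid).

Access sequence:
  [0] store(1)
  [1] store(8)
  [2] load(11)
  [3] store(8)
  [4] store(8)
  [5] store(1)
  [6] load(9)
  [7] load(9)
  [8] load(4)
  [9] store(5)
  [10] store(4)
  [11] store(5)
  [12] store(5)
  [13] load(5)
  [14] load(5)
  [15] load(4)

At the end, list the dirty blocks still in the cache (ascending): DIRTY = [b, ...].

DIRTY = [4, 5]

0: W B1 → L1 miss [D]
1: W B8 → L0 miss [D]
2: R B11 → L3 miss [-]
3: W B8 → L0 hit [D]
4: W B8 → L0 hit [D]
5: W B1 → L1 hit [D]
6: R B9 → L1 miss wb→B1 [-]
7: R B9 → L1 hit [-]
8: R B4 → L0 miss wb→B8 [-]
9: W B5 → L1 miss [D]
10: W B4 → L0 hit [D]
11: W B5 → L1 hit [D]
12: W B5 → L1 hit [D]
13: R B5 → L1 hit [D]
14: R B5 → L1 hit [D]
15: R B4 → L0 hit [D]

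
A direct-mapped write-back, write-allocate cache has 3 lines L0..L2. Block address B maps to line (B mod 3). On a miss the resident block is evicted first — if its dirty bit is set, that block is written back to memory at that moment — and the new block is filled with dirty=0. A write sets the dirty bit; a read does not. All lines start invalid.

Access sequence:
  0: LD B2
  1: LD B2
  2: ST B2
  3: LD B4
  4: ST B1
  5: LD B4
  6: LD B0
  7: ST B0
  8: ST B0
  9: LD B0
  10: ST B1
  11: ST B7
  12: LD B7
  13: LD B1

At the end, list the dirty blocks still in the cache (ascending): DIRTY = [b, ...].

0: R B2 -> L2 miss  d=-]
1: R B2 -> L2 hit  d=-]
2: W B2 -> L2 hit  d=D]
3: R B4 -> L1 miss  d=-]
4: W B1 -> L1 miss  d=D]
5: R B4 -> L1 miss wb->B1  d=-]
6: R B0 -> L0 miss  d=-]
7: W B0 -> L0 hit  d=D]
8: W B0 -> L0 hit  d=D]
9: R B0 -> L0 hit  d=D]
10: W B1 -> L1 miss  d=D]
11: W B7 -> L1 miss wb->B1  d=D]
12: R B7 -> L1 hit  d=D]
13: R B1 -> L1 miss wb->B7  d=-]

DIRTY = [0, 2]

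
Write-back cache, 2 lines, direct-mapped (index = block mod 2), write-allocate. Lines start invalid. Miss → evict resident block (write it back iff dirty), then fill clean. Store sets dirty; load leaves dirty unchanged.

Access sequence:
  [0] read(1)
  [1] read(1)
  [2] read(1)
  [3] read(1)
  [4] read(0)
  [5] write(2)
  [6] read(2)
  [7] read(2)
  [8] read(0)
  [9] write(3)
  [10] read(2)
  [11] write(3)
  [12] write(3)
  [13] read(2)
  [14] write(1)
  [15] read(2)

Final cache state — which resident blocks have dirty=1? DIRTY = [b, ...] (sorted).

0: R B1 -> L1 miss  d=-]
1: R B1 -> L1 hit  d=-]
2: R B1 -> L1 hit  d=-]
3: R B1 -> L1 hit  d=-]
4: R B0 -> L0 miss  d=-]
5: W B2 -> L0 miss  d=D]
6: R B2 -> L0 hit  d=D]
7: R B2 -> L0 hit  d=D]
8: R B0 -> L0 miss wb->B2  d=-]
9: W B3 -> L1 miss  d=D]
10: R B2 -> L0 miss  d=-]
11: W B3 -> L1 hit  d=D]
12: W B3 -> L1 hit  d=D]
13: R B2 -> L0 hit  d=-]
14: W B1 -> L1 miss wb->B3  d=D]
15: R B2 -> L0 hit  d=-]

DIRTY = [1]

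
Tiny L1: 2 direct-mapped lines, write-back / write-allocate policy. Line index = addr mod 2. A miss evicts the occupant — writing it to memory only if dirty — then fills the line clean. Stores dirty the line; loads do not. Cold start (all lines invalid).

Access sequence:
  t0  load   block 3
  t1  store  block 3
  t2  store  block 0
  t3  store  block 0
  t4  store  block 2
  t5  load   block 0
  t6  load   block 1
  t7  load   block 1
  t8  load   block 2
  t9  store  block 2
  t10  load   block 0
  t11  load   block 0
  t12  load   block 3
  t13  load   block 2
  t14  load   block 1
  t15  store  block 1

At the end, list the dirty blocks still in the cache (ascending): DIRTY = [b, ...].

DIRTY = [1]

0: R B3 -> L1 miss  d=-]
1: W B3 -> L1 hit  d=D]
2: W B0 -> L0 miss  d=D]
3: W B0 -> L0 hit  d=D]
4: W B2 -> L0 miss wb->B0  d=D]
5: R B0 -> L0 miss wb->B2  d=-]
6: R B1 -> L1 miss wb->B3  d=-]
7: R B1 -> L1 hit  d=-]
8: R B2 -> L0 miss  d=-]
9: W B2 -> L0 hit  d=D]
10: R B0 -> L0 miss wb->B2  d=-]
11: R B0 -> L0 hit  d=-]
12: R B3 -> L1 miss  d=-]
13: R B2 -> L0 miss  d=-]
14: R B1 -> L1 miss  d=-]
15: W B1 -> L1 hit  d=D]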